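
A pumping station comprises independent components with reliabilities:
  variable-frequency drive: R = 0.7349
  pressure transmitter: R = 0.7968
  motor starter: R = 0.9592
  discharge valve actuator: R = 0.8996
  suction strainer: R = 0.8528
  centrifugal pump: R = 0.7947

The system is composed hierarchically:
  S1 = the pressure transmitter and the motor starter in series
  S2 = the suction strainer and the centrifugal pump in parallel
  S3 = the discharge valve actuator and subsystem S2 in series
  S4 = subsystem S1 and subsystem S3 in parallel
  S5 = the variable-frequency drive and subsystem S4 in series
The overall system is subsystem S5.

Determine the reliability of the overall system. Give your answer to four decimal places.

0.7128

Series (pressure transmitter and motor starter): 0.796800 × 0.959200 = 0.764291
Parallel (suction strainer and centrifugal pump): 1 − (1 − 0.852800)(1 − 0.794700) = 0.969780
Series (discharge valve actuator and [0.969780]): 0.899600 × 0.969780 = 0.872414
Parallel ([0.764291] and [0.872414]): 1 − (1 − 0.764291)(1 − 0.872414) = 0.969927
Series (variable-frequency drive and [0.969927]): 0.734900 × 0.969927 = 0.7128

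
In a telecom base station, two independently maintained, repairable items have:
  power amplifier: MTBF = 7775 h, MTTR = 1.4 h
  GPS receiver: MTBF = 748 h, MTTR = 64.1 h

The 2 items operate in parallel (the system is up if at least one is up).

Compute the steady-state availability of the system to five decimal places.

A(power amplifier) = MTBF/(MTBF+MTTR) = 7775/(7775+1.4) = 0.999820
A(GPS receiver) = MTBF/(MTBF+MTTR) = 748/(748+64.1) = 0.921069
Parallel availability: 1 − (1 − 0.999820)(1 − 0.921069) = 0.99999

0.99999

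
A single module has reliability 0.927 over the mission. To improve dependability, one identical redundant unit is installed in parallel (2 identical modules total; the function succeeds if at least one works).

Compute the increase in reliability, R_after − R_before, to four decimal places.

0.0677

R_before = 0.927
R_after = 1 − (1 − 0.927)^2 = 0.9947
ΔR = 0.9947 − 0.927 = 0.0677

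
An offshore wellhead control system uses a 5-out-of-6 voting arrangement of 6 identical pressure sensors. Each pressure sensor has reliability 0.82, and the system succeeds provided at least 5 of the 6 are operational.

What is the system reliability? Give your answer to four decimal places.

R = Σ_{i=5}^{6} C(6,i) p^i (1−p)^{6−i} with p = 0.82
C(6,5)·0.82^5·0.18^1 = 0.400399
C(6,6)·0.82^6·0.18^0 = 0.304007
Sum = 0.7044

0.7044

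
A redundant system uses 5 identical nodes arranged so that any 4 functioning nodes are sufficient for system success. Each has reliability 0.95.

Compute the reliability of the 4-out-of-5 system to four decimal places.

R = Σ_{i=4}^{5} C(5,i) p^i (1−p)^{5−i} with p = 0.95
C(5,4)·0.95^4·0.05^1 = 0.203627
C(5,5)·0.95^5·0.05^0 = 0.773781
Sum = 0.9774

0.9774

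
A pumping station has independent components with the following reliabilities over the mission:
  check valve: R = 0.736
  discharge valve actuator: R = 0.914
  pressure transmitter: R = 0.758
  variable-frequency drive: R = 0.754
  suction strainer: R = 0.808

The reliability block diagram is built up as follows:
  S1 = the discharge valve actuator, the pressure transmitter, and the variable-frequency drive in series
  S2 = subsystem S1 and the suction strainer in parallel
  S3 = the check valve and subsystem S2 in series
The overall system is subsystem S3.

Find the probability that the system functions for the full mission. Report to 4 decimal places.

Series (discharge valve actuator, pressure transmitter, and variable-frequency drive): 0.914000 × 0.758000 × 0.754000 = 0.522380
Parallel ([0.522380] and suction strainer): 1 − (1 − 0.522380)(1 − 0.808000) = 0.908297
Series (check valve and [0.908297]): 0.736000 × 0.908297 = 0.6685

0.6685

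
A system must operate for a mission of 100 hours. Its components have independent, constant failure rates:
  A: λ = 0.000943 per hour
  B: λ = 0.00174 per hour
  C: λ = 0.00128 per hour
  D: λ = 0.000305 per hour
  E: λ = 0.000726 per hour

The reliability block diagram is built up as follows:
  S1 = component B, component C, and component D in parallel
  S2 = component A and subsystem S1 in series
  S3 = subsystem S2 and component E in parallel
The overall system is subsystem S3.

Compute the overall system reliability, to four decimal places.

R(A) = exp(−0.000943 × 100) = 0.910010
R(B) = exp(−0.00174 × 100) = 0.840297
R(C) = exp(−0.00128 × 100) = 0.879853
R(D) = exp(−0.000305 × 100) = 0.969960
R(E) = exp(−0.000726 × 100) = 0.929973
Parallel (B, C, and D): 1 − (1 − 0.840297)(1 − 0.879853)(1 − 0.969960) = 0.999424
Series (A and [0.999424]): 0.910010 × 0.999424 = 0.909486
Parallel ([0.909486] and E): 1 − (1 − 0.909486)(1 − 0.929973) = 0.9937

0.9937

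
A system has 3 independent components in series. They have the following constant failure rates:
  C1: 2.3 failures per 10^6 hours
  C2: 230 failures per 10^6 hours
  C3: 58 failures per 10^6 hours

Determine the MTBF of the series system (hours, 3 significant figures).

3440

Series of exponential components: λ_sys = Σ λ_i
λ_sys = 0.0000023 + 0.00023 + 0.000058 = 2.9030e-04 /h
MTBF = 1 / λ_sys = 3440 h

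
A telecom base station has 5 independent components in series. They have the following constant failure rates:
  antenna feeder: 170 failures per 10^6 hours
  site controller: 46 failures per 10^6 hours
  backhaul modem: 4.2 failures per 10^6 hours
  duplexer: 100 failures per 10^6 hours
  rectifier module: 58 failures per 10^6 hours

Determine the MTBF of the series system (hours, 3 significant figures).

Series of exponential components: λ_sys = Σ λ_i
λ_sys = 0.00017 + 0.000046 + 0.0000042 + 0.00010 + 0.000058 = 3.7820e-04 /h
MTBF = 1 / λ_sys = 2640 h

2640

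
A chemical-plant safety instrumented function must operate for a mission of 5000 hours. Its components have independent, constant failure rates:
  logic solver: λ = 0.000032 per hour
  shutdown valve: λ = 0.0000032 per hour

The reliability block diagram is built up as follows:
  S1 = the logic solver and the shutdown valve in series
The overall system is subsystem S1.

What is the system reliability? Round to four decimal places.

0.8386

R(logic solver) = exp(−0.000032 × 5000) = 0.852144
R(shutdown valve) = exp(−0.0000032 × 5000) = 0.984127
Series (logic solver and shutdown valve): 0.852144 × 0.984127 = 0.8386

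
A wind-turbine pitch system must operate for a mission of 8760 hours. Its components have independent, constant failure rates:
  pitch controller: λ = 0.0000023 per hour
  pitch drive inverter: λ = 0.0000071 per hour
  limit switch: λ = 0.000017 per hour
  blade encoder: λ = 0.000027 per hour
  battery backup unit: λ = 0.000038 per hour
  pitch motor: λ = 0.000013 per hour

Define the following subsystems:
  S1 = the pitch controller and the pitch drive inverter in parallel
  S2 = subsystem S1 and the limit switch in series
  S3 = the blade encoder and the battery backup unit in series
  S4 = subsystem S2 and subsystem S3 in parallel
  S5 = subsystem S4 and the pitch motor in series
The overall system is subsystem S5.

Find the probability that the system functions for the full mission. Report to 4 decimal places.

0.8384

R(pitch controller) = exp(−0.0000023 × 8760) = 0.980054
R(pitch drive inverter) = exp(−0.0000071 × 8760) = 0.939699
R(limit switch) = exp(−0.000017 × 8760) = 0.861638
R(blade encoder) = exp(−0.000027 × 8760) = 0.789370
R(battery backup unit) = exp(−0.000038 × 8760) = 0.716856
R(pitch motor) = exp(−0.000013 × 8760) = 0.892365
Parallel (pitch controller and pitch drive inverter): 1 − (1 − 0.980054)(1 − 0.939699) = 0.998797
Series ([0.998797] and limit switch): 0.998797 × 0.861638 = 0.860601
Series (blade encoder and battery backup unit): 0.789370 × 0.716856 = 0.565865
Parallel ([0.860601] and [0.565865]): 1 − (1 − 0.860601)(1 − 0.565865) = 0.939482
Series ([0.939482] and pitch motor): 0.939482 × 0.892365 = 0.8384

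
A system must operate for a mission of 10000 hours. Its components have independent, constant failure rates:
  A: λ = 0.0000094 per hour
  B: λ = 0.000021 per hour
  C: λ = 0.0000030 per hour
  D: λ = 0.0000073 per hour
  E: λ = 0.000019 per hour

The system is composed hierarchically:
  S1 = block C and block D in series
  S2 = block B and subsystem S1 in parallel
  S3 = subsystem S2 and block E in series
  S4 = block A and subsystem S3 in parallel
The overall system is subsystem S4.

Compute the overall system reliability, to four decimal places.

0.9831

R(A) = exp(−0.0000094 × 10000) = 0.910283
R(B) = exp(−0.000021 × 10000) = 0.810584
R(C) = exp(−0.0000030 × 10000) = 0.970446
R(D) = exp(−0.0000073 × 10000) = 0.929601
R(E) = exp(−0.000019 × 10000) = 0.826959
Series (C and D): 0.970446 × 0.929601 = 0.902128
Parallel (B and [0.902128]): 1 − (1 − 0.810584)(1 − 0.902128) = 0.981461
Series ([0.981461] and E): 0.981461 × 0.826959 = 0.811628
Parallel (A and [0.811628]): 1 − (1 − 0.910283)(1 − 0.811628) = 0.9831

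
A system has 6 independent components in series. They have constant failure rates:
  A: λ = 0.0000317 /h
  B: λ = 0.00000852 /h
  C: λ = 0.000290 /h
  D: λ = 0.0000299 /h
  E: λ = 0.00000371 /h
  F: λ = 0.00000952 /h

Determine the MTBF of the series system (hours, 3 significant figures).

Series of exponential components: λ_sys = Σ λ_i
λ_sys = 0.0000317 + 0.00000852 + 0.000290 + 0.0000299 + 0.00000371 + 0.00000952 = 3.7335e-04 /h
MTBF = 1 / λ_sys = 2680 h

2680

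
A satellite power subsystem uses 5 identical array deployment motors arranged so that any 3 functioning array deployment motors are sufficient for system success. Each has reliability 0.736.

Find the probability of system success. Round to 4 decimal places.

R = Σ_{i=3}^{5} C(5,i) p^i (1−p)^{5−i} with p = 0.736
C(5,3)·0.736^3·0.264^2 = 0.277870
C(5,4)·0.736^4·0.264^1 = 0.387334
C(5,5)·0.736^5·0.264^0 = 0.215968
Sum = 0.8812

0.8812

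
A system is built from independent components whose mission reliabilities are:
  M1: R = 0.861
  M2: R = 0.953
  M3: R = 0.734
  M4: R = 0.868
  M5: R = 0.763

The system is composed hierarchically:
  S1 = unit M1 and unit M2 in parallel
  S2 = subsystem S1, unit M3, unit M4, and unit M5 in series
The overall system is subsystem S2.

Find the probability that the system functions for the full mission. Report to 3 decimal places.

Parallel (M1 and M2): 1 − (1 − 0.86100)(1 − 0.95300) = 0.99347
Series ([0.99347], M3, M4, and M5): 0.99347 × 0.73400 × 0.86800 × 0.76300 = 0.483

0.483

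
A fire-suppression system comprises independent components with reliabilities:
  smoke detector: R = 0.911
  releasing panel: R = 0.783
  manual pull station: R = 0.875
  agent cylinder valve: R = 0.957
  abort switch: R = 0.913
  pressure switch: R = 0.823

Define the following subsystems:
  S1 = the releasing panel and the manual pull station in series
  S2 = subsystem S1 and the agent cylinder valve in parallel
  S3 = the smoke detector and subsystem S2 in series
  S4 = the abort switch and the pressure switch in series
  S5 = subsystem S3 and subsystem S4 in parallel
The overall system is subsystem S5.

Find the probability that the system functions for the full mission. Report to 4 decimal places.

0.9748

Series (releasing panel and manual pull station): 0.783000 × 0.875000 = 0.685125
Parallel ([0.685125] and agent cylinder valve): 1 − (1 − 0.685125)(1 − 0.957000) = 0.986460
Series (smoke detector and [0.986460]): 0.911000 × 0.986460 = 0.898665
Series (abort switch and pressure switch): 0.913000 × 0.823000 = 0.751399
Parallel ([0.898665] and [0.751399]): 1 − (1 − 0.898665)(1 − 0.751399) = 0.9748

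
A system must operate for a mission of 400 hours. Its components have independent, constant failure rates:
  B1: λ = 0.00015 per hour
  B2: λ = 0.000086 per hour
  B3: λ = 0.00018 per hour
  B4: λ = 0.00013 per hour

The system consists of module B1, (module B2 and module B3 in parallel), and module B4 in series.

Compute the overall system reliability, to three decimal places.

R(B1) = exp(−0.00015 × 400) = 0.94176
R(B2) = exp(−0.000086 × 400) = 0.96618
R(B3) = exp(−0.00018 × 400) = 0.93053
R(B4) = exp(−0.00013 × 400) = 0.94933
Parallel (B2 and B3): 1 − (1 − 0.96618)(1 − 0.93053) = 0.99765
Series (B1, [0.99765], and B4): 0.94176 × 0.99765 × 0.94933 = 0.892

0.892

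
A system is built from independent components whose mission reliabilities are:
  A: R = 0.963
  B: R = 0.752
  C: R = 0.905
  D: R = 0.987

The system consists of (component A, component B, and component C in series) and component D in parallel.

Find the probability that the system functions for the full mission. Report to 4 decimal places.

0.9955

Series (A, B, and C): 0.963000 × 0.752000 × 0.905000 = 0.655379
Parallel ([0.655379] and D): 1 − (1 − 0.655379)(1 − 0.987000) = 0.9955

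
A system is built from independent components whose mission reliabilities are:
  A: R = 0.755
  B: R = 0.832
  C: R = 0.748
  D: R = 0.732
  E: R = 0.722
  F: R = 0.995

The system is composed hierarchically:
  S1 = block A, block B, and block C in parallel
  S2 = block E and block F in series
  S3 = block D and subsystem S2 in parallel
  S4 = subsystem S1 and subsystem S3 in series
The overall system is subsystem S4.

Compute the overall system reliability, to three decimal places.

0.915

Parallel (A, B, and C): 1 − (1 − 0.75500)(1 − 0.83200)(1 − 0.74800) = 0.98963
Series (E and F): 0.72200 × 0.99500 = 0.71839
Parallel (D and [0.71839]): 1 − (1 − 0.73200)(1 − 0.71839) = 0.92453
Series ([0.98963] and [0.92453]): 0.98963 × 0.92453 = 0.915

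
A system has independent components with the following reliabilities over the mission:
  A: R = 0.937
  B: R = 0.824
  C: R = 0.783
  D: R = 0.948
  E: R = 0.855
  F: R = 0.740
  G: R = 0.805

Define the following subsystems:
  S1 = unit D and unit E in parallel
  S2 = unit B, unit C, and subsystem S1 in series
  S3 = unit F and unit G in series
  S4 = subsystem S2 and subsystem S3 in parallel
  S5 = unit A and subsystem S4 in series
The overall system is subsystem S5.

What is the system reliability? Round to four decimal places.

0.8007

Parallel (D and E): 1 − (1 − 0.948000)(1 − 0.855000) = 0.992460
Series (B, C, and [0.992460]): 0.824000 × 0.783000 × 0.992460 = 0.640327
Series (F and G): 0.740000 × 0.805000 = 0.595700
Parallel ([0.640327] and [0.595700]): 1 − (1 − 0.640327)(1 − 0.595700) = 0.854584
Series (A and [0.854584]): 0.937000 × 0.854584 = 0.8007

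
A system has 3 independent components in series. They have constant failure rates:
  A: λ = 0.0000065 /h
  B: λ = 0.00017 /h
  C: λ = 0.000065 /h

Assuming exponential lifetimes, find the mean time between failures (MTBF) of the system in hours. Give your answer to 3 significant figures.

4140

Series of exponential components: λ_sys = Σ λ_i
λ_sys = 0.0000065 + 0.00017 + 0.000065 = 2.4150e-04 /h
MTBF = 1 / λ_sys = 4140 h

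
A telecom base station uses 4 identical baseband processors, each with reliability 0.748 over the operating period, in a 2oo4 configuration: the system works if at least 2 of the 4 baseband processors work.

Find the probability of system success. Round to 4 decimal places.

0.9481

R = Σ_{i=2}^{4} C(4,i) p^i (1−p)^{4−i} with p = 0.748
C(4,2)·0.748^2·0.252^2 = 0.213184
C(4,3)·0.748^3·0.252^1 = 0.421857
C(4,4)·0.748^4·0.252^0 = 0.313045
Sum = 0.9481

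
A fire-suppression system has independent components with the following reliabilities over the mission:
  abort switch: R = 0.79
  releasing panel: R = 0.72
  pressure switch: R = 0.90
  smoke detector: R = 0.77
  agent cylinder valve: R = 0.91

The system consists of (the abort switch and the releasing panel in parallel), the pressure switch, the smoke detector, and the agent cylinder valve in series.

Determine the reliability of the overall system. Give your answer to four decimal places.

0.5935

Parallel (abort switch and releasing panel): 1 − (1 − 0.790000)(1 − 0.720000) = 0.941200
Series ([0.941200], pressure switch, smoke detector, and agent cylinder valve): 0.941200 × 0.900000 × 0.770000 × 0.910000 = 0.5935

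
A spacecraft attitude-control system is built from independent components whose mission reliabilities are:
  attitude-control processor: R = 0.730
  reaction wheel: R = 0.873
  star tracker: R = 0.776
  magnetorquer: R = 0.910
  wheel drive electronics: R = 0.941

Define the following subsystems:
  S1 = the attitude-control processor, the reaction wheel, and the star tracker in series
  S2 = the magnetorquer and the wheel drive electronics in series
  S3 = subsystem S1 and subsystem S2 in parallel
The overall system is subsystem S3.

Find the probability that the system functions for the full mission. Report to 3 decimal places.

Series (attitude-control processor, reaction wheel, and star tracker): 0.73000 × 0.87300 × 0.77600 = 0.49454
Series (magnetorquer and wheel drive electronics): 0.91000 × 0.94100 = 0.85631
Parallel ([0.49454] and [0.85631]): 1 − (1 − 0.49454)(1 − 0.85631) = 0.927

0.927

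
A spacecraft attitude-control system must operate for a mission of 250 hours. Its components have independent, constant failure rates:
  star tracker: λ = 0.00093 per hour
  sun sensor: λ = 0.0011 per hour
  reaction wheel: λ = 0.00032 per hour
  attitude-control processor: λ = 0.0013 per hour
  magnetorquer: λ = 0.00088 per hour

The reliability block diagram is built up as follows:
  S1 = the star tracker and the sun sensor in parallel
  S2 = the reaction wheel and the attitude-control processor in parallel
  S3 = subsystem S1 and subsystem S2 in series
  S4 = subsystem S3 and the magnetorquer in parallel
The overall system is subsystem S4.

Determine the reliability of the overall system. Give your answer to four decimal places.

R(star tracker) = exp(−0.00093 × 250) = 0.792550
R(sun sensor) = exp(−0.0011 × 250) = 0.759572
R(reaction wheel) = exp(−0.00032 × 250) = 0.923116
R(attitude-control processor) = exp(−0.0013 × 250) = 0.722527
R(magnetorquer) = exp(−0.00088 × 250) = 0.802519
Parallel (star tracker and sun sensor): 1 − (1 − 0.792550)(1 − 0.759572) = 0.950123
Parallel (reaction wheel and attitude-control processor): 1 − (1 − 0.923116)(1 − 0.722527) = 0.978667
Series ([0.950123] and [0.978667]): 0.950123 × 0.978667 = 0.929854
Parallel ([0.929854] and magnetorquer): 1 − (1 − 0.929854)(1 − 0.802519) = 0.9861

0.9861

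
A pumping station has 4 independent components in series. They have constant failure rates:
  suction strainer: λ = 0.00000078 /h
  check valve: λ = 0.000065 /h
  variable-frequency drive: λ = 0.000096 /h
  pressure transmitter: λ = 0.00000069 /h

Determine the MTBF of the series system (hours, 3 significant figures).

6150

Series of exponential components: λ_sys = Σ λ_i
λ_sys = 0.00000078 + 0.000065 + 0.000096 + 0.00000069 = 1.6247e-04 /h
MTBF = 1 / λ_sys = 6150 h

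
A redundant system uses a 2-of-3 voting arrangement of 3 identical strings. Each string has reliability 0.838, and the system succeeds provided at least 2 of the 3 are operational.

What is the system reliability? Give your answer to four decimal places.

0.9298

R = Σ_{i=2}^{3} C(3,i) p^i (1−p)^{3−i} with p = 0.838
C(3,2)·0.838^2·0.162^1 = 0.341291
C(3,3)·0.838^3·0.162^0 = 0.588480
Sum = 0.9298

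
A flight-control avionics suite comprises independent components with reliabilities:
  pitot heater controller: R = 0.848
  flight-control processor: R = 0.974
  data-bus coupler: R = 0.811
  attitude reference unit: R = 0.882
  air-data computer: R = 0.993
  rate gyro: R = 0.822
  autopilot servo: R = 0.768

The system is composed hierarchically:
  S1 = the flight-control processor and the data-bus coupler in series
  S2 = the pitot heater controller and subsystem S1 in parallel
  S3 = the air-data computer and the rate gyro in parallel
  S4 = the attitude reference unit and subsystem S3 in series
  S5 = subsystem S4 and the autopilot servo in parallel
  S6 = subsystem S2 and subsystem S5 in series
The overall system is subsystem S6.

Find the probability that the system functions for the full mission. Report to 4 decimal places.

Series (flight-control processor and data-bus coupler): 0.974000 × 0.811000 = 0.789914
Parallel (pitot heater controller and [0.789914]): 1 − (1 − 0.848000)(1 − 0.789914) = 0.968067
Parallel (air-data computer and rate gyro): 1 − (1 − 0.993000)(1 − 0.822000) = 0.998754
Series (attitude reference unit and [0.998754]): 0.882000 × 0.998754 = 0.880901
Parallel ([0.880901] and autopilot servo): 1 − (1 − 0.880901)(1 − 0.768000) = 0.972369
Series ([0.968067] and [0.972369]): 0.968067 × 0.972369 = 0.9413

0.9413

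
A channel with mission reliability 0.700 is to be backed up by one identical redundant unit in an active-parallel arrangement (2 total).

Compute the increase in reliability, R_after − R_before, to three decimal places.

R_before = 0.700
R_after = 1 − (1 − 0.700)^2 = 0.910
ΔR = 0.910 − 0.700 = 0.210

0.210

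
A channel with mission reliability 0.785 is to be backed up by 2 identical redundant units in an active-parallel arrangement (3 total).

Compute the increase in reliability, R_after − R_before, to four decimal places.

0.2051

R_before = 0.785
R_after = 1 − (1 − 0.785)^3 = 0.9901
ΔR = 0.9901 − 0.785 = 0.2051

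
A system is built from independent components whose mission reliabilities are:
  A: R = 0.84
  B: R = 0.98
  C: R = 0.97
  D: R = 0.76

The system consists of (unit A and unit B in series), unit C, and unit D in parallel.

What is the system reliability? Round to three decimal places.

Series (A and B): 0.84000 × 0.98000 = 0.82320
Parallel ([0.82320], C, and D): 1 − (1 − 0.82320)(1 − 0.97000)(1 − 0.76000) = 0.999

0.999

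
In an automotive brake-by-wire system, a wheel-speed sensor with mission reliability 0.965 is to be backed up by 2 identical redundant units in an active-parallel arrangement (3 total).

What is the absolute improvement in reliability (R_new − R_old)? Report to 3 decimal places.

R_before = 0.965
R_after = 1 − (1 − 0.965)^3 = 1.000
ΔR = 1.000 − 0.965 = 0.035

0.035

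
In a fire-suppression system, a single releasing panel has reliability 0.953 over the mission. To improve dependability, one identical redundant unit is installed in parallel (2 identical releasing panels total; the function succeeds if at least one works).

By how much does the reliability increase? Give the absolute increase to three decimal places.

0.045

R_before = 0.953
R_after = 1 − (1 − 0.953)^2 = 0.998
ΔR = 0.998 − 0.953 = 0.045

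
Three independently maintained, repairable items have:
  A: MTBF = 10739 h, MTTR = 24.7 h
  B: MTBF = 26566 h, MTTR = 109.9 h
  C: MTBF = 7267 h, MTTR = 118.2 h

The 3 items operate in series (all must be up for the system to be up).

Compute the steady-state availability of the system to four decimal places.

0.9777

A(A) = MTBF/(MTBF+MTTR) = 10739/(10739+24.7) = 0.997705
A(B) = MTBF/(MTBF+MTTR) = 26566/(26566+109.9) = 0.995880
A(C) = MTBF/(MTBF+MTTR) = 7267/(7267+118.2) = 0.983995
Series availability: 0.997705 × 0.995880 × 0.983995 = 0.9777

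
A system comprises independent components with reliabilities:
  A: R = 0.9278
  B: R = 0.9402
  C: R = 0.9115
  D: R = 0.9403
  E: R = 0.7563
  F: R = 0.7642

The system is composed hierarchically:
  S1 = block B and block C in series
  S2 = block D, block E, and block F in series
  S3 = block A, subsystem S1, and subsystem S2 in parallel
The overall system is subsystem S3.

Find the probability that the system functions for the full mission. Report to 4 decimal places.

0.9953

Series (B and C): 0.940200 × 0.911500 = 0.856992
Series (D, E, and F): 0.940300 × 0.756300 × 0.764200 = 0.543460
Parallel (A, [0.856992], and [0.543460]): 1 − (1 − 0.927800)(1 − 0.856992)(1 − 0.543460) = 0.9953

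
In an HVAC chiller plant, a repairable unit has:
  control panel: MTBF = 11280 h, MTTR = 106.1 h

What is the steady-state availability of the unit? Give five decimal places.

0.99068

A(control panel) = MTBF/(MTBF+MTTR) = 11280/(11280+106.1) = 0.99068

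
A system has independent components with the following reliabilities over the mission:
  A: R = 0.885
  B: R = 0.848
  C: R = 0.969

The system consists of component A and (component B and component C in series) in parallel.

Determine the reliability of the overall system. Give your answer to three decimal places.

0.979

Series (B and C): 0.84800 × 0.96900 = 0.82171
Parallel (A and [0.82171]): 1 − (1 − 0.88500)(1 − 0.82171) = 0.979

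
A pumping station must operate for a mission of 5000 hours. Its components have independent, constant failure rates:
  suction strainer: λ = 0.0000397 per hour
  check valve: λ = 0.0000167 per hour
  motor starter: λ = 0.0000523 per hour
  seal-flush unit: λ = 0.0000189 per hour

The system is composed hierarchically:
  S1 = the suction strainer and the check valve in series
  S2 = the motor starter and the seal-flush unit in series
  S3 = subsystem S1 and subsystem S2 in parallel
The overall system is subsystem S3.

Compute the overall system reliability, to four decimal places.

0.9264

R(suction strainer) = exp(−0.0000397 × 5000) = 0.819960
R(check valve) = exp(−0.0000167 × 5000) = 0.919891
R(motor starter) = exp(−0.0000523 × 5000) = 0.769896
R(seal-flush unit) = exp(−0.0000189 × 5000) = 0.909828
Series (suction strainer and check valve): 0.819960 × 0.919891 = 0.754274
Series (motor starter and seal-flush unit): 0.769896 × 0.909828 = 0.700473
Parallel ([0.754274] and [0.700473]): 1 − (1 − 0.754274)(1 − 0.700473) = 0.9264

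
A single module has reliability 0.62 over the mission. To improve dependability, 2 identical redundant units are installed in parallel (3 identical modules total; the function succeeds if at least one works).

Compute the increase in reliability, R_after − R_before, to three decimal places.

0.325

R_before = 0.62
R_after = 1 − (1 − 0.62)^3 = 0.945
ΔR = 0.945 − 0.62 = 0.325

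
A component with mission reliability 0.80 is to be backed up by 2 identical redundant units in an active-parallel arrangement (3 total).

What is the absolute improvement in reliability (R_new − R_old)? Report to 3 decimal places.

R_before = 0.80
R_after = 1 − (1 − 0.80)^3 = 0.992
ΔR = 0.992 − 0.80 = 0.192

0.192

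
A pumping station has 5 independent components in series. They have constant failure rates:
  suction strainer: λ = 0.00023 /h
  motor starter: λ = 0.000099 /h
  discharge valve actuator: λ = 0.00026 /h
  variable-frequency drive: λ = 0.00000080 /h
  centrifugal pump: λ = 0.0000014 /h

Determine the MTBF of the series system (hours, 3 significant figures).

Series of exponential components: λ_sys = Σ λ_i
λ_sys = 0.00023 + 0.000099 + 0.00026 + 0.00000080 + 0.0000014 = 5.9120e-04 /h
MTBF = 1 / λ_sys = 1690 h

1690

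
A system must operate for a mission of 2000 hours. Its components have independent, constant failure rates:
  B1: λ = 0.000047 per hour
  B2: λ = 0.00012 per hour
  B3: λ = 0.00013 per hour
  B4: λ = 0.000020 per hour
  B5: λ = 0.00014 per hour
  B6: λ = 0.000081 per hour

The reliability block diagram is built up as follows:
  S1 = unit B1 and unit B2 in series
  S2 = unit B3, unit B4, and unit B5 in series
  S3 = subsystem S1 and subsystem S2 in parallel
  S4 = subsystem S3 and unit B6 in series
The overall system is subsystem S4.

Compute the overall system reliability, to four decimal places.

0.7442

R(B1) = exp(−0.000047 × 2000) = 0.910283
R(B2) = exp(−0.00012 × 2000) = 0.786628
R(B3) = exp(−0.00013 × 2000) = 0.771052
R(B4) = exp(−0.000020 × 2000) = 0.960789
R(B5) = exp(−0.00014 × 2000) = 0.755784
R(B6) = exp(−0.000081 × 2000) = 0.850441
Series (B1 and B2): 0.910283 × 0.786628 = 0.716054
Series (B3, B4, and B5): 0.771052 × 0.960789 × 0.755784 = 0.559899
Parallel ([0.716054] and [0.559899]): 1 − (1 − 0.716054)(1 − 0.559899) = 0.875035
Series ([0.875035] and B6): 0.875035 × 0.850441 = 0.7442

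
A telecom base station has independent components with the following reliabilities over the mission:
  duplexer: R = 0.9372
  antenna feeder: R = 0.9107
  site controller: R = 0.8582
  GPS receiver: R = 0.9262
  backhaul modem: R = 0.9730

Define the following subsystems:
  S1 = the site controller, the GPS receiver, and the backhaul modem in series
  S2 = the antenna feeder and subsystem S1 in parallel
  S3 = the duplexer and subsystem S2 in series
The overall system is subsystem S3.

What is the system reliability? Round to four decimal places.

Series (site controller, GPS receiver, and backhaul modem): 0.858200 × 0.926200 × 0.973000 = 0.773403
Parallel (antenna feeder and [0.773403]): 1 − (1 − 0.910700)(1 − 0.773403) = 0.979765
Series (duplexer and [0.979765]): 0.937200 × 0.979765 = 0.9182

0.9182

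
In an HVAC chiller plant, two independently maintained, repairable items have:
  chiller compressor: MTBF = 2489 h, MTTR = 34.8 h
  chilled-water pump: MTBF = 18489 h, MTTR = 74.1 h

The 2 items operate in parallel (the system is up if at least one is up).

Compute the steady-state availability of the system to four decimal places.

0.9999

A(chiller compressor) = MTBF/(MTBF+MTTR) = 2489/(2489+34.8) = 0.986211
A(chilled-water pump) = MTBF/(MTBF+MTTR) = 18489/(18489+74.1) = 0.996008
Parallel availability: 1 − (1 − 0.986211)(1 − 0.996008) = 0.9999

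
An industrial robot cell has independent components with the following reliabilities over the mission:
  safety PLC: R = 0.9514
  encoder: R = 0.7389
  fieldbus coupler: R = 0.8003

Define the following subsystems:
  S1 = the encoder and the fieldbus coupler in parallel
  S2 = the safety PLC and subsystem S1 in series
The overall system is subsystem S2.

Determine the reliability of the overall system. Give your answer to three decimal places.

Parallel (encoder and fieldbus coupler): 1 − (1 − 0.73890)(1 − 0.80030) = 0.94786
Series (safety PLC and [0.94786]): 0.95140 × 0.94786 = 0.902

0.902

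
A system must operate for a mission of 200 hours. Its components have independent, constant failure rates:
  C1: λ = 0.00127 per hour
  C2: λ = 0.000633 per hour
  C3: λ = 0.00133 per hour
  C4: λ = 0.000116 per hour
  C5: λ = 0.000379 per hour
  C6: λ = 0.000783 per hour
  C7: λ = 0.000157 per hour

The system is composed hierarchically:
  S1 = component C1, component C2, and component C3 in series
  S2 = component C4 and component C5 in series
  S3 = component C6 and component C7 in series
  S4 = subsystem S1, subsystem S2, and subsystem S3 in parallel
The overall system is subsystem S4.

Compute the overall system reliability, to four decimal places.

0.9923

R(C1) = exp(−0.00127 × 200) = 0.775692
R(C2) = exp(−0.000633 × 200) = 0.881086
R(C3) = exp(−0.00133 × 200) = 0.766439
R(C4) = exp(−0.000116 × 200) = 0.977067
R(C5) = exp(−0.000379 × 200) = 0.927002
R(C6) = exp(−0.000783 × 200) = 0.855046
R(C7) = exp(−0.000157 × 200) = 0.969088
Series (C1, C2, and C3): 0.775692 × 0.881086 × 0.766439 = 0.523824
Series (C4 and C5): 0.977067 × 0.927002 = 0.905743
Series (C6 and C7): 0.855046 × 0.969088 = 0.828615
Parallel ([0.523824], [0.905743], and [0.828615]): 1 − (1 − 0.523824)(1 − 0.905743)(1 − 0.828615) = 0.9923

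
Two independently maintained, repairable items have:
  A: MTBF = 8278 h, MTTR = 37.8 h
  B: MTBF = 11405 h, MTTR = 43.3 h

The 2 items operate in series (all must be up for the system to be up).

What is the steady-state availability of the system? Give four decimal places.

A(A) = MTBF/(MTBF+MTTR) = 8278/(8278+37.8) = 0.995454
A(B) = MTBF/(MTBF+MTTR) = 11405/(11405+43.3) = 0.996218
Series availability: 0.995454 × 0.996218 = 0.9917

0.9917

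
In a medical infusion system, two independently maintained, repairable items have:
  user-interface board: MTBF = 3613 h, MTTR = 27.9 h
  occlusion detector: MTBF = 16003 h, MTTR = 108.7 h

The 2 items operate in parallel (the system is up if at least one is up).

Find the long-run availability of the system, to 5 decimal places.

0.99995

A(user-interface board) = MTBF/(MTBF+MTTR) = 3613/(3613+27.9) = 0.992337
A(occlusion detector) = MTBF/(MTBF+MTTR) = 16003/(16003+108.7) = 0.993253
Parallel availability: 1 − (1 − 0.992337)(1 − 0.993253) = 0.99995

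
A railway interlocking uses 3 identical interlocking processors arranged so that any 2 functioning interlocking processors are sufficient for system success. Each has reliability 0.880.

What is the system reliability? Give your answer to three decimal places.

0.960

R = Σ_{i=2}^{3} C(3,i) p^i (1−p)^{3−i} with p = 0.880
C(3,2)·0.880^2·0.120^1 = 0.27878
C(3,3)·0.880^3·0.120^0 = 0.68147
Sum = 0.960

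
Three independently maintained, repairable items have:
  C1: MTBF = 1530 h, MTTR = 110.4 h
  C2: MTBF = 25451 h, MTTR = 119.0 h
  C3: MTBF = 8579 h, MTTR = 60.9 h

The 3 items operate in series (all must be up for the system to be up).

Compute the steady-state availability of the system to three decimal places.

A(C1) = MTBF/(MTBF+MTTR) = 1530/(1530+110.4) = 0.932699
A(C2) = MTBF/(MTBF+MTTR) = 25451/(25451+119.0) = 0.995346
A(C3) = MTBF/(MTBF+MTTR) = 8579/(8579+60.9) = 0.992951
Series availability: 0.932699 × 0.995346 × 0.992951 = 0.922

0.922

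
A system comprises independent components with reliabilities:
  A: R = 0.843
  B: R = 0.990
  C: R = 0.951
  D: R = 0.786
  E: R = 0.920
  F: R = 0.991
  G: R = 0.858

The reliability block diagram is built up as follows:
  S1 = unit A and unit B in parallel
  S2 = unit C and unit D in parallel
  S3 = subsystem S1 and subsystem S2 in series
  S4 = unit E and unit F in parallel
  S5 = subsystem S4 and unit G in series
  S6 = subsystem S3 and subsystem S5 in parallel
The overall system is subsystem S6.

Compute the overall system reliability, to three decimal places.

0.998

Parallel (A and B): 1 − (1 − 0.84300)(1 − 0.99000) = 0.99843
Parallel (C and D): 1 − (1 − 0.95100)(1 − 0.78600) = 0.98951
Series ([0.99843] and [0.98951]): 0.99843 × 0.98951 = 0.98796
Parallel (E and F): 1 − (1 − 0.92000)(1 − 0.99100) = 0.99928
Series ([0.99928] and G): 0.99928 × 0.85800 = 0.85738
Parallel ([0.98796] and [0.85738]): 1 − (1 − 0.98796)(1 − 0.85738) = 0.998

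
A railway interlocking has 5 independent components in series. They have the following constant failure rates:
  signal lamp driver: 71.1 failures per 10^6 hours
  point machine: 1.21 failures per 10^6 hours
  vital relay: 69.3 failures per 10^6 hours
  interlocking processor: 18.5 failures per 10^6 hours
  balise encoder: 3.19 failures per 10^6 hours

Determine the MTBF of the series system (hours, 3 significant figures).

6120

Series of exponential components: λ_sys = Σ λ_i
λ_sys = 0.0000711 + 0.00000121 + 0.0000693 + 0.0000185 + 0.00000319 = 1.6330e-04 /h
MTBF = 1 / λ_sys = 6120 h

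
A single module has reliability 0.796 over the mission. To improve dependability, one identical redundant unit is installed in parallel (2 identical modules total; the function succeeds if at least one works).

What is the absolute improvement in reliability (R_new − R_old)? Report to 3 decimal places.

0.162

R_before = 0.796
R_after = 1 − (1 − 0.796)^2 = 0.958
ΔR = 0.958 − 0.796 = 0.162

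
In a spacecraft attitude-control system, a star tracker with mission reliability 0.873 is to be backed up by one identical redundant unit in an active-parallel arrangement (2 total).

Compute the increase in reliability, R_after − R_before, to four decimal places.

0.1109

R_before = 0.873
R_after = 1 − (1 − 0.873)^2 = 0.9839
ΔR = 0.9839 − 0.873 = 0.1109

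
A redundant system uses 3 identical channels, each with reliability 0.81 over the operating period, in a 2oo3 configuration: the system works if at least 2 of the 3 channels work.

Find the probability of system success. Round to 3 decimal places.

R = Σ_{i=2}^{3} C(3,i) p^i (1−p)^{3−i} with p = 0.81
C(3,2)·0.81^2·0.19^1 = 0.37398
C(3,3)·0.81^3·0.19^0 = 0.53144
Sum = 0.905

0.905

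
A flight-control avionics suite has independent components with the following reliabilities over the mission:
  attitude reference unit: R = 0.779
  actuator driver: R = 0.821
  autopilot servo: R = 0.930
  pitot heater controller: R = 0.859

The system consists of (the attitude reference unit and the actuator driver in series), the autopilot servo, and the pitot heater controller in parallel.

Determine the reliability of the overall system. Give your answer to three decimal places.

0.996

Series (attitude reference unit and actuator driver): 0.77900 × 0.82100 = 0.63956
Parallel ([0.63956], autopilot servo, and pitot heater controller): 1 − (1 − 0.63956)(1 − 0.93000)(1 − 0.85900) = 0.996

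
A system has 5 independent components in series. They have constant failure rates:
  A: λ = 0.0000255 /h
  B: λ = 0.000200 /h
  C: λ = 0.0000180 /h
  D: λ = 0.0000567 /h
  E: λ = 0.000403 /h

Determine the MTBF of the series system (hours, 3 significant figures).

1420

Series of exponential components: λ_sys = Σ λ_i
λ_sys = 0.0000255 + 0.000200 + 0.0000180 + 0.0000567 + 0.000403 = 7.0320e-04 /h
MTBF = 1 / λ_sys = 1420 h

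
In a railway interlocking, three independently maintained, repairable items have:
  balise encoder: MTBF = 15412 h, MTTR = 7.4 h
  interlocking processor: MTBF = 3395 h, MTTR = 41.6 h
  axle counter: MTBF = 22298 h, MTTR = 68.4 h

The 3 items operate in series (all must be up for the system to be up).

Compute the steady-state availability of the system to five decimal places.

0.98440

A(balise encoder) = MTBF/(MTBF+MTTR) = 15412/(15412+7.4) = 0.999520
A(interlocking processor) = MTBF/(MTBF+MTTR) = 3395/(3395+41.6) = 0.987895
A(axle counter) = MTBF/(MTBF+MTTR) = 22298/(22298+68.4) = 0.996942
Series availability: 0.999520 × 0.987895 × 0.996942 = 0.98440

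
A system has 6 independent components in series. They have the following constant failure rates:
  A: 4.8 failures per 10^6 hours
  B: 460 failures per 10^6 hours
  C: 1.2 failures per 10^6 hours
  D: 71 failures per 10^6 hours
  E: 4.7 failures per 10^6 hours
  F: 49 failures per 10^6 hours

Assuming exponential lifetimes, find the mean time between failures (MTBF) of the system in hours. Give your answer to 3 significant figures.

Series of exponential components: λ_sys = Σ λ_i
λ_sys = 0.0000048 + 0.00046 + 0.0000012 + 0.000071 + 0.0000047 + 0.000049 = 5.9070e-04 /h
MTBF = 1 / λ_sys = 1690 h

1690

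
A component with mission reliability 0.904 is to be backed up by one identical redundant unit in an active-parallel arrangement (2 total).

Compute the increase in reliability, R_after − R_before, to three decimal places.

R_before = 0.904
R_after = 1 − (1 − 0.904)^2 = 0.991
ΔR = 0.991 − 0.904 = 0.087

0.087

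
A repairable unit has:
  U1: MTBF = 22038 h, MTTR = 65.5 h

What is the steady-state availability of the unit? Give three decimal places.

A(U1) = MTBF/(MTBF+MTTR) = 22038/(22038+65.5) = 0.997

0.997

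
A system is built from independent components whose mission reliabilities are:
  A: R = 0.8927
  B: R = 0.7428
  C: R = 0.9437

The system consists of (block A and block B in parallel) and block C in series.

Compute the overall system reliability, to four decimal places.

0.9177

Parallel (A and B): 1 − (1 − 0.892700)(1 − 0.742800) = 0.972402
Series ([0.972402] and C): 0.972402 × 0.943700 = 0.9177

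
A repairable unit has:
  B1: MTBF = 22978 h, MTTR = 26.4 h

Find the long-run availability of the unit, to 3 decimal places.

A(B1) = MTBF/(MTBF+MTTR) = 22978/(22978+26.4) = 0.999

0.999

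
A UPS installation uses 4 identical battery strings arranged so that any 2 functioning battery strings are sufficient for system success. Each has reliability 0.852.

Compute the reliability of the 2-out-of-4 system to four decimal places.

0.9885

R = Σ_{i=2}^{4} C(4,i) p^i (1−p)^{4−i} with p = 0.852
C(4,2)·0.852^2·0.148^2 = 0.095401
C(4,3)·0.852^3·0.148^1 = 0.366134
C(4,4)·0.852^4·0.148^0 = 0.526937
Sum = 0.9885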